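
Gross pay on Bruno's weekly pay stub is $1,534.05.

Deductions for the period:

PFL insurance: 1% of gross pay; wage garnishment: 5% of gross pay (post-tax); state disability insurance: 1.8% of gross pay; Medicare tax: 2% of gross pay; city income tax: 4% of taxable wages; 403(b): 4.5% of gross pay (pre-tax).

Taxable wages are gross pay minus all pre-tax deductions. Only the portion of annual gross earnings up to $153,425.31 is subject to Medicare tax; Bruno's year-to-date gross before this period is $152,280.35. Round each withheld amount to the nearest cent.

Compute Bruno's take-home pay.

403(b): $1,534.05 × 0.045 = $69.03
Taxable wages = $1,534.05 − $69.03 = $1,465.02
City income tax: $1,465.02 × 0.04 = $58.60
PFL insurance: $1,534.05 × 0.01 = $15.34
Medicare tax: only $153,425.31 − $152,280.35 = $1,144.96 of this check is subject → $1,144.96 × 0.02 = $22.90
State disability insurance: $1,534.05 × 0.018 = $27.61
Wage garnishment: $1,534.05 × 0.05 = $76.70
Total deductions = $69.03 + $58.60 + $15.34 + $22.90 + $27.61 + $76.70 = $270.18
Net pay = $1,534.05 − $270.18 = $1,263.87

$1,263.87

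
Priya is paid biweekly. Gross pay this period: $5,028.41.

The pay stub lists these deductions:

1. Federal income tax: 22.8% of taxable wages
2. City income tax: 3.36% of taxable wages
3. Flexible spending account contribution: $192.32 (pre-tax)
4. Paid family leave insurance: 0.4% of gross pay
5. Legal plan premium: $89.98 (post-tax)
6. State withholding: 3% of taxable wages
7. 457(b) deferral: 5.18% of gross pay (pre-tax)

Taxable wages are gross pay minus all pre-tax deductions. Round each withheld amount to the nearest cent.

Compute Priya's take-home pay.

$3,131.28

457(b) deferral: $5,028.41 × 0.0518 = $260.47
Flexible spending account contribution: $192.32
Pre-tax total = $260.47 + $192.32 = $452.79
Taxable wages = $5,028.41 − $452.79 = $4,575.62
State withholding: $4,575.62 × 0.03 = $137.27
City income tax: $4,575.62 × 0.0336 = $153.74
Federal income tax: $4,575.62 × 0.228 = $1,043.24
Paid family leave insurance: $5,028.41 × 0.004 = $20.11
Legal plan premium: $89.98
Total deductions = $260.47 + $192.32 + $137.27 + $153.74 + $1,043.24 + $20.11 + $89.98 = $1,897.13
Net pay = $5,028.41 − $1,897.13 = $3,131.28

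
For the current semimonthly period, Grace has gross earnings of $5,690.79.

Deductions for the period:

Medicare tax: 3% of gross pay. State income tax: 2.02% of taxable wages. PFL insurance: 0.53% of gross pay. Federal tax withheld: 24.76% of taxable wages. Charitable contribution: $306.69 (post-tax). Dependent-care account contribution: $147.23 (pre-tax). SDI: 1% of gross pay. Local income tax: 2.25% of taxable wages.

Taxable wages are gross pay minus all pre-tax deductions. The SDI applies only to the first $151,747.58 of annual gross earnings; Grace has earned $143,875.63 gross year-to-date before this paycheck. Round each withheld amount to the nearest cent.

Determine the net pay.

Dependent-care account contribution: $147.23
Taxable wages = $5,690.79 − $147.23 = $5,543.56
Federal tax withheld: $5,543.56 × 0.2476 = $1,372.59
State income tax: $5,543.56 × 0.0202 = $111.98
Local income tax: $5,543.56 × 0.0225 = $124.73
PFL insurance: $5,690.79 × 0.0053 = $30.16
SDI: cap not yet reached, full $5,690.79 is subject → $5,690.79 × 0.01 = $56.91
Medicare tax: $5,690.79 × 0.03 = $170.72
Charitable contribution: $306.69
Total deductions = $147.23 + $1,372.59 + $111.98 + $124.73 + $30.16 + $56.91 + $170.72 + $306.69 = $2,321.01
Net pay = $5,690.79 − $2,321.01 = $3,369.78

$3,369.78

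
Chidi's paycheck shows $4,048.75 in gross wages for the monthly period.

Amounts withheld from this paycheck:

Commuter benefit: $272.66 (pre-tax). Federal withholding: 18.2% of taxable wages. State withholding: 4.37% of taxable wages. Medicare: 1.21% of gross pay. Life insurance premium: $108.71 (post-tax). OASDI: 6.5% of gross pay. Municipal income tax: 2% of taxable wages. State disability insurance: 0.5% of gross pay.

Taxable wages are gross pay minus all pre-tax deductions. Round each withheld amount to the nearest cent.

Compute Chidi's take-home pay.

$2,407.19

Commuter benefit: $272.66
Taxable wages = $4,048.75 − $272.66 = $3,776.09
Federal withholding: $3,776.09 × 0.182 = $687.25
Municipal income tax: $3,776.09 × 0.02 = $75.52
State withholding: $3,776.09 × 0.0437 = $165.02
Medicare: $4,048.75 × 0.0121 = $48.99
State disability insurance: $4,048.75 × 0.005 = $20.24
OASDI: $4,048.75 × 0.065 = $263.17
Life insurance premium: $108.71
Total deductions = $272.66 + $687.25 + $75.52 + $165.02 + $48.99 + $20.24 + $263.17 + $108.71 = $1,641.56
Net pay = $4,048.75 − $1,641.56 = $2,407.19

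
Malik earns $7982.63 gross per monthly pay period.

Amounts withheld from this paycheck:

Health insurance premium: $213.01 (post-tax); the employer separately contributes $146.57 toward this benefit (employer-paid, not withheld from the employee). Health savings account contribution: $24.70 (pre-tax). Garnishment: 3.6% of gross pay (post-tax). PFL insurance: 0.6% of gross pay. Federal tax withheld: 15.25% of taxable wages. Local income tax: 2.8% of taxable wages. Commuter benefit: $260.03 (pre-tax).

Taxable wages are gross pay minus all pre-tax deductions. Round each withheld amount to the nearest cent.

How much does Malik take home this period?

Commuter benefit: $260.03
Health savings account contribution: $24.70
Pre-tax total = $260.03 + $24.70 = $284.73
Taxable wages = $7982.63 − $284.73 = $7697.90
Local income tax: $7697.90 × 0.028 = $215.54
Federal tax withheld: $7697.90 × 0.1525 = $1173.93
PFL insurance: $7982.63 × 0.006 = $47.90
Garnishment: $7982.63 × 0.036 = $287.37
Health insurance premium: $213.01
(Employer's $146.57 toward health insurance premium is not withheld from the employee.)
Total deductions = $260.03 + $24.70 + $215.54 + $1173.93 + $47.90 + $287.37 + $213.01 = $2222.48
Net pay = $7982.63 − $2222.48 = $5760.15

$5760.15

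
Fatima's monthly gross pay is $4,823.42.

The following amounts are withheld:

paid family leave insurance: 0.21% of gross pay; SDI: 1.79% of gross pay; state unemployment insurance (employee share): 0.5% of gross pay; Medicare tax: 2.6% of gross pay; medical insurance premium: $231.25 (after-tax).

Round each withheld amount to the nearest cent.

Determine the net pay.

$4,346.17

SDI: $4,823.42 × 0.0179 = $86.34
Medicare tax: $4,823.42 × 0.026 = $125.41
Paid family leave insurance: $4,823.42 × 0.0021 = $10.13
State unemployment insurance (employee share): $4,823.42 × 0.005 = $24.12
Medical insurance premium: $231.25
Total deductions = $86.34 + $125.41 + $10.13 + $24.12 + $231.25 = $477.25
Net pay = $4,823.42 − $477.25 = $4,346.17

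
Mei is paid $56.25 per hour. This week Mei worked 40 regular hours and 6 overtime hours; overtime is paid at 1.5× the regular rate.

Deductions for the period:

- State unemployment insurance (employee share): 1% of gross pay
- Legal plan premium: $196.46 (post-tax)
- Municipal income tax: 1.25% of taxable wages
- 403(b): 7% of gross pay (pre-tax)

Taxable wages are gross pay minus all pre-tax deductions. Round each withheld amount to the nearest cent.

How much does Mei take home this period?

$2307.25

Regular pay: 40 × $56.25 = $2250.00
Overtime pay: 6 × $56.25 × 1.5 = $506.25
Gross pay = $2250.00 + $506.25 = $2756.25
403(b): $2756.25 × 0.07 = $192.94
Taxable wages = $2756.25 − $192.94 = $2563.31
Municipal income tax: $2563.31 × 0.0125 = $32.04
State unemployment insurance (employee share): $2756.25 × 0.01 = $27.56
Legal plan premium: $196.46
Total deductions = $192.94 + $32.04 + $27.56 + $196.46 = $449.00
Net pay = $2756.25 − $449.00 = $2307.25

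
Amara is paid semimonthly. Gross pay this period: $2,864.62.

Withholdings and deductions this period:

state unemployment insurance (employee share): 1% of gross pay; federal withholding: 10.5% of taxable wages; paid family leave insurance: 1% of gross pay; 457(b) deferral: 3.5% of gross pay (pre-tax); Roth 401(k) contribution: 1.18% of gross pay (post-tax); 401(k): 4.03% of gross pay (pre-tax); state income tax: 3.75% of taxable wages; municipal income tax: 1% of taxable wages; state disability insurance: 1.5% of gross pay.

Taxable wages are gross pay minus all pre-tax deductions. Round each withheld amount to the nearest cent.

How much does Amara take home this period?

401(k): $2,864.62 × 0.0403 = $115.44
457(b) deferral: $2,864.62 × 0.035 = $100.26
Pre-tax total = $115.44 + $100.26 = $215.70
Taxable wages = $2,864.62 − $215.70 = $2,648.92
State income tax: $2,648.92 × 0.0375 = $99.33
Federal withholding: $2,648.92 × 0.105 = $278.14
Municipal income tax: $2,648.92 × 0.01 = $26.49
Paid family leave insurance: $2,864.62 × 0.01 = $28.65
State disability insurance: $2,864.62 × 0.015 = $42.97
State unemployment insurance (employee share): $2,864.62 × 0.01 = $28.65
Roth 401(k) contribution: $2,864.62 × 0.0118 = $33.80
Total deductions = $115.44 + $100.26 + $99.33 + $278.14 + $26.49 + $28.65 + $42.97 + $28.65 + $33.80 = $753.73
Net pay = $2,864.62 − $753.73 = $2,110.89

$2,110.89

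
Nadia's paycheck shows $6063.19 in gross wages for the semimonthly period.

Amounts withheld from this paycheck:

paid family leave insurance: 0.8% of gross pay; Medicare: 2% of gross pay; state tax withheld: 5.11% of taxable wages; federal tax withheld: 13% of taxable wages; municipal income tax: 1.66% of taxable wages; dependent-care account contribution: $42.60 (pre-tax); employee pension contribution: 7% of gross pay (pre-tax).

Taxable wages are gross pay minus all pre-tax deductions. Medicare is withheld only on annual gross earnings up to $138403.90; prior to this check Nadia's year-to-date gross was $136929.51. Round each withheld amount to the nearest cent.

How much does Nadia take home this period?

Employee pension contribution: $6063.19 × 0.07 = $424.42
Dependent-care account contribution: $42.60
Pre-tax total = $424.42 + $42.60 = $467.02
Taxable wages = $6063.19 − $467.02 = $5596.17
Federal tax withheld: $5596.17 × 0.13 = $727.50
Municipal income tax: $5596.17 × 0.0166 = $92.90
State tax withheld: $5596.17 × 0.0511 = $285.96
Medicare: only $138403.90 − $136929.51 = $1474.39 of this check is subject → $1474.39 × 0.02 = $29.49
Paid family leave insurance: $6063.19 × 0.008 = $48.51
Total deductions = $424.42 + $42.60 + $727.50 + $92.90 + $285.96 + $29.49 + $48.51 = $1651.38
Net pay = $6063.19 − $1651.38 = $4411.81

$4411.81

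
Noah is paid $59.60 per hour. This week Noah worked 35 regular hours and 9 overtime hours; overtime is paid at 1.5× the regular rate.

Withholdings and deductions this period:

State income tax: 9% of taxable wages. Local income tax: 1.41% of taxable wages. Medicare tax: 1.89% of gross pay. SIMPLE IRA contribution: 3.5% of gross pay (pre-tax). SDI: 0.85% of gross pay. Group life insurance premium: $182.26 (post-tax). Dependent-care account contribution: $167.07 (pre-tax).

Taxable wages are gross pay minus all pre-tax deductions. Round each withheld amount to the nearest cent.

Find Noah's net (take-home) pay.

Regular pay: 35 × $59.60 = $2,086.00
Overtime pay: 9 × $59.60 × 1.5 = $804.60
Gross pay = $2,086.00 + $804.60 = $2,890.60
Dependent-care account contribution: $167.07
SIMPLE IRA contribution: $2,890.60 × 0.035 = $101.17
Pre-tax total = $167.07 + $101.17 = $268.24
Taxable wages = $2,890.60 − $268.24 = $2,622.36
State income tax: $2,622.36 × 0.09 = $236.01
Local income tax: $2,622.36 × 0.0141 = $36.98
SDI: $2,890.60 × 0.0085 = $24.57
Medicare tax: $2,890.60 × 0.0189 = $54.63
Group life insurance premium: $182.26
Total deductions = $167.07 + $101.17 + $236.01 + $36.98 + $24.57 + $54.63 + $182.26 = $802.69
Net pay = $2,890.60 − $802.69 = $2,087.91

$2,087.91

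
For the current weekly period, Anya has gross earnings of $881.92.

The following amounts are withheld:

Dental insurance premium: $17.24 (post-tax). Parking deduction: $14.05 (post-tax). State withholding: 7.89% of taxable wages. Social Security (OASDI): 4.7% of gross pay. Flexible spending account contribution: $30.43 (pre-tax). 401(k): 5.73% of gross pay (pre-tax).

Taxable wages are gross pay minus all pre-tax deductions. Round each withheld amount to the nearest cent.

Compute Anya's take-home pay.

$665.02

Flexible spending account contribution: $30.43
401(k): $881.92 × 0.0573 = $50.53
Pre-tax total = $30.43 + $50.53 = $80.96
Taxable wages = $881.92 − $80.96 = $800.96
State withholding: $800.96 × 0.0789 = $63.20
Social Security (OASDI): $881.92 × 0.047 = $41.45
Parking deduction: $14.05
Dental insurance premium: $17.24
Total deductions = $30.43 + $50.53 + $63.20 + $41.45 + $14.05 + $17.24 = $216.90
Net pay = $881.92 − $216.90 = $665.02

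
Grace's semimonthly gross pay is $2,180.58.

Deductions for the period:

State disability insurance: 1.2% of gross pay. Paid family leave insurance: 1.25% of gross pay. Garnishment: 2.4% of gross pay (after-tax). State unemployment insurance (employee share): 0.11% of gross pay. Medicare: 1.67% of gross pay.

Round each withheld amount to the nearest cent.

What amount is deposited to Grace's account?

Paid family leave insurance: $2,180.58 × 0.0125 = $27.26
State disability insurance: $2,180.58 × 0.012 = $26.17
Medicare: $2,180.58 × 0.0167 = $36.42
State unemployment insurance (employee share): $2,180.58 × 0.0011 = $2.40
Garnishment: $2,180.58 × 0.024 = $52.33
Total deductions = $27.26 + $26.17 + $36.42 + $2.40 + $52.33 = $144.58
Net pay = $2,180.58 − $144.58 = $2,036.00

$2,036.00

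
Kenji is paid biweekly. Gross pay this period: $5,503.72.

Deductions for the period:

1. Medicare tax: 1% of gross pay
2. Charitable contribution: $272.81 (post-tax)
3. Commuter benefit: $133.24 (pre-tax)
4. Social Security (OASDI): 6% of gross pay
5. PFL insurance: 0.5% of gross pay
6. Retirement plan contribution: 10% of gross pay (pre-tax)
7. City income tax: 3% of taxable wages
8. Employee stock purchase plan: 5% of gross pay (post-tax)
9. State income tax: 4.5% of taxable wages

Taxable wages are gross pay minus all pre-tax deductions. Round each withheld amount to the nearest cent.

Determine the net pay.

Retirement plan contribution: $5,503.72 × 0.1 = $550.37
Commuter benefit: $133.24
Pre-tax total = $550.37 + $133.24 = $683.61
Taxable wages = $5,503.72 − $683.61 = $4,820.11
City income tax: $4,820.11 × 0.03 = $144.60
State income tax: $4,820.11 × 0.045 = $216.90
Medicare tax: $5,503.72 × 0.01 = $55.04
Social Security (OASDI): $5,503.72 × 0.06 = $330.22
PFL insurance: $5,503.72 × 0.005 = $27.52
Employee stock purchase plan: $5,503.72 × 0.05 = $275.19
Charitable contribution: $272.81
Total deductions = $550.37 + $133.24 + $144.60 + $216.90 + $55.04 + $330.22 + $27.52 + $275.19 + $272.81 = $2,005.89
Net pay = $5,503.72 − $2,005.89 = $3,497.83

$3,497.83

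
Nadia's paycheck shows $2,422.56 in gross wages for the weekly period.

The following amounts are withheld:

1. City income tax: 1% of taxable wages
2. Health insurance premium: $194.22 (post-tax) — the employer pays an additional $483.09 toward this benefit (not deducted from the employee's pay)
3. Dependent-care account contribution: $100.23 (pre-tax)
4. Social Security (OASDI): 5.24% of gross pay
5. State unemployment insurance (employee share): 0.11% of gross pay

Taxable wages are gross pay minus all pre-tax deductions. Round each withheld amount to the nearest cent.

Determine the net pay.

$1,975.29

Dependent-care account contribution: $100.23
Taxable wages = $2,422.56 − $100.23 = $2,322.33
City income tax: $2,322.33 × 0.01 = $23.22
Social Security (OASDI): $2,422.56 × 0.0524 = $126.94
State unemployment insurance (employee share): $2,422.56 × 0.0011 = $2.66
Health insurance premium: $194.22
(Employer's $483.09 toward health insurance premium is not withheld from the employee.)
Total deductions = $100.23 + $23.22 + $126.94 + $2.66 + $194.22 = $447.27
Net pay = $2,422.56 − $447.27 = $1,975.29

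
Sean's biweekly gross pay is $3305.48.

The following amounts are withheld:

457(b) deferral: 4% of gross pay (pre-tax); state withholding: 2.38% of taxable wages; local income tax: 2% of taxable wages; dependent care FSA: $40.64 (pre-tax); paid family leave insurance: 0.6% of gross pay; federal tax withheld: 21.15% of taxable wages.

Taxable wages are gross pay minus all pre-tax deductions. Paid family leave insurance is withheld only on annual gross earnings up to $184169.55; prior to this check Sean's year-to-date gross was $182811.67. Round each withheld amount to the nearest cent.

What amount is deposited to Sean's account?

$2324.71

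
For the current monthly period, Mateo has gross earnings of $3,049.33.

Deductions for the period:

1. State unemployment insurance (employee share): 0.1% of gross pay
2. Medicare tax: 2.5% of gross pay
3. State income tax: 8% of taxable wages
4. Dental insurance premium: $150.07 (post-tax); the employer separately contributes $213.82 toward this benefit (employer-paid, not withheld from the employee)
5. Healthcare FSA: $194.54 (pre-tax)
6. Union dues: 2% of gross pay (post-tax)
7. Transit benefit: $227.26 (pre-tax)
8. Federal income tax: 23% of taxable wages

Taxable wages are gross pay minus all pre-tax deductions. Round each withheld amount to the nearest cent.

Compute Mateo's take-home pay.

Healthcare FSA: $194.54
Transit benefit: $227.26
Pre-tax total = $194.54 + $227.26 = $421.80
Taxable wages = $3,049.33 − $421.80 = $2,627.53
State income tax: $2,627.53 × 0.08 = $210.20
Federal income tax: $2,627.53 × 0.23 = $604.33
Medicare tax: $3,049.33 × 0.025 = $76.23
State unemployment insurance (employee share): $3,049.33 × 0.001 = $3.05
Union dues: $3,049.33 × 0.02 = $60.99
Dental insurance premium: $150.07
(Employer's $213.82 toward dental insurance premium is not withheld from the employee.)
Total deductions = $194.54 + $227.26 + $210.20 + $604.33 + $76.23 + $3.05 + $60.99 + $150.07 = $1,526.67
Net pay = $3,049.33 − $1,526.67 = $1,522.66

$1,522.66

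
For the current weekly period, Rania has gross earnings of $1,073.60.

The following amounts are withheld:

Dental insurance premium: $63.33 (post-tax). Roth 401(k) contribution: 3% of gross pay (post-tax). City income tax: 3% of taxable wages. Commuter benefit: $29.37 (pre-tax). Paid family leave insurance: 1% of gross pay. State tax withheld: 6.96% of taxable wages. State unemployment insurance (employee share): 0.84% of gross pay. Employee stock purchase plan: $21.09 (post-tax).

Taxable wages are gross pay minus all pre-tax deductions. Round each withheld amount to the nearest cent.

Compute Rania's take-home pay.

Commuter benefit: $29.37
Taxable wages = $1,073.60 − $29.37 = $1,044.23
State tax withheld: $1,044.23 × 0.0696 = $72.68
City income tax: $1,044.23 × 0.03 = $31.33
State unemployment insurance (employee share): $1,073.60 × 0.0084 = $9.02
Paid family leave insurance: $1,073.60 × 0.01 = $10.74
Dental insurance premium: $63.33
Roth 401(k) contribution: $1,073.60 × 0.03 = $32.21
Employee stock purchase plan: $21.09
Total deductions = $29.37 + $72.68 + $31.33 + $9.02 + $10.74 + $63.33 + $32.21 + $21.09 = $269.77
Net pay = $1,073.60 − $269.77 = $803.83

$803.83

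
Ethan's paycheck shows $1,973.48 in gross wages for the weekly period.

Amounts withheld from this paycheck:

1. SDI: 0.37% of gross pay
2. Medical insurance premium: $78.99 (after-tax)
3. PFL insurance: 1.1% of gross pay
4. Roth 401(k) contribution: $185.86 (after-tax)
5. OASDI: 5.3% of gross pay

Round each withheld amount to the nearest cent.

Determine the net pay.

PFL insurance: $1,973.48 × 0.011 = $21.71
SDI: $1,973.48 × 0.0037 = $7.30
OASDI: $1,973.48 × 0.053 = $104.59
Roth 401(k) contribution: $185.86
Medical insurance premium: $78.99
Total deductions = $21.71 + $7.30 + $104.59 + $185.86 + $78.99 = $398.45
Net pay = $1,973.48 − $398.45 = $1,575.03

$1,575.03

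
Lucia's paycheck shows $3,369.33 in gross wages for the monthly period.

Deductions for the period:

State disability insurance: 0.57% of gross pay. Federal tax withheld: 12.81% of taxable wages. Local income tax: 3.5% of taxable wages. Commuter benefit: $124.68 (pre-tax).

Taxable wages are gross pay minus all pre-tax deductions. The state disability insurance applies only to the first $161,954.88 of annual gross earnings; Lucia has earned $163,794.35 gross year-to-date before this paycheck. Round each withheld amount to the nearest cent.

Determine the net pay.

$2,715.45

Commuter benefit: $124.68
Taxable wages = $3,369.33 − $124.68 = $3,244.65
Local income tax: $3,244.65 × 0.035 = $113.56
Federal tax withheld: $3,244.65 × 0.1281 = $415.64
State disability insurance: annual cap $161,954.88 already reached (YTD $163,794.35), so $0.00
Total deductions = $124.68 + $113.56 + $415.64 + $0.00 = $653.88
Net pay = $3,369.33 − $653.88 = $2,715.45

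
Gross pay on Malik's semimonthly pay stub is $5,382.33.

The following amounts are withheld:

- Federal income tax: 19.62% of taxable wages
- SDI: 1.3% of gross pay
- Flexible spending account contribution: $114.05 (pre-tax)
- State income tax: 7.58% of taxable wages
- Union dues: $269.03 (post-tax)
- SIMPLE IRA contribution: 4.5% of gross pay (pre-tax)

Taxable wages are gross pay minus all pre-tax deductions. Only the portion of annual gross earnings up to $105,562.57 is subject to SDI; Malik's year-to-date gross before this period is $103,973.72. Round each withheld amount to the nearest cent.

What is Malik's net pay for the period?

$3,369.29

SIMPLE IRA contribution: $5,382.33 × 0.045 = $242.20
Flexible spending account contribution: $114.05
Pre-tax total = $242.20 + $114.05 = $356.25
Taxable wages = $5,382.33 − $356.25 = $5,026.08
Federal income tax: $5,026.08 × 0.1962 = $986.12
State income tax: $5,026.08 × 0.0758 = $380.98
SDI: only $105,562.57 − $103,973.72 = $1,588.85 of this check is subject → $1,588.85 × 0.013 = $20.66
Union dues: $269.03
Total deductions = $242.20 + $114.05 + $986.12 + $380.98 + $20.66 + $269.03 = $2,013.04
Net pay = $5,382.33 − $2,013.04 = $3,369.29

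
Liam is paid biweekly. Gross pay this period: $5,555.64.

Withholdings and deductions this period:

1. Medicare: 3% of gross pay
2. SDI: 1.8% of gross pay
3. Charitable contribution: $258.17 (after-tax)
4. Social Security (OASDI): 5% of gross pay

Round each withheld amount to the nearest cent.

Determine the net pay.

SDI: $5,555.64 × 0.018 = $100.00
Social Security (OASDI): $5,555.64 × 0.05 = $277.78
Medicare: $5,555.64 × 0.03 = $166.67
Charitable contribution: $258.17
Total deductions = $100.00 + $277.78 + $166.67 + $258.17 = $802.62
Net pay = $5,555.64 − $802.62 = $4,753.02

$4,753.02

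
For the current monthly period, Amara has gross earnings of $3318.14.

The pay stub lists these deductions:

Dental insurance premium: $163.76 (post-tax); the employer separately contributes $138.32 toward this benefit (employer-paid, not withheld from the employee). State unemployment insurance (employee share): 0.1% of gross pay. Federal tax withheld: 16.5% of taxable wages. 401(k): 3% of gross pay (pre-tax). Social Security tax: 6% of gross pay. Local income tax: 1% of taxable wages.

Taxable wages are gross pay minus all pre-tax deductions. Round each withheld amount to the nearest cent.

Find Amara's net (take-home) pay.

401(k): $3318.14 × 0.03 = $99.54
Taxable wages = $3318.14 − $99.54 = $3218.60
Federal tax withheld: $3218.60 × 0.165 = $531.07
Local income tax: $3218.60 × 0.01 = $32.19
State unemployment insurance (employee share): $3318.14 × 0.001 = $3.32
Social Security tax: $3318.14 × 0.06 = $199.09
Dental insurance premium: $163.76
(Employer's $138.32 toward dental insurance premium is not withheld from the employee.)
Total deductions = $99.54 + $531.07 + $32.19 + $3.32 + $199.09 + $163.76 = $1028.97
Net pay = $3318.14 − $1028.97 = $2289.17

$2289.17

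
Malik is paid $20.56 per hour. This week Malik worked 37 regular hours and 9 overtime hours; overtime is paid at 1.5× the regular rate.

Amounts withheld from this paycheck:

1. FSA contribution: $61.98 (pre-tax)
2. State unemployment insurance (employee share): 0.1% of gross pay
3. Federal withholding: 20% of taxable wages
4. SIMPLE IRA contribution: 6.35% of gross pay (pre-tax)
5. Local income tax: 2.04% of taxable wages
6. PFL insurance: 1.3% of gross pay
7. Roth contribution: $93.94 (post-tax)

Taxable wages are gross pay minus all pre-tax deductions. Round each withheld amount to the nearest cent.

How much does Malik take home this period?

Regular pay: 37 × $20.56 = $760.72
Overtime pay: 9 × $20.56 × 1.5 = $277.56
Gross pay = $760.72 + $277.56 = $1,038.28
FSA contribution: $61.98
SIMPLE IRA contribution: $1,038.28 × 0.0635 = $65.93
Pre-tax total = $61.98 + $65.93 = $127.91
Taxable wages = $1,038.28 − $127.91 = $910.37
Federal withholding: $910.37 × 0.2 = $182.07
Local income tax: $910.37 × 0.0204 = $18.57
State unemployment insurance (employee share): $1,038.28 × 0.001 = $1.04
PFL insurance: $1,038.28 × 0.013 = $13.50
Roth contribution: $93.94
Total deductions = $61.98 + $65.93 + $182.07 + $18.57 + $1.04 + $13.50 + $93.94 = $437.03
Net pay = $1,038.28 − $437.03 = $601.25

$601.25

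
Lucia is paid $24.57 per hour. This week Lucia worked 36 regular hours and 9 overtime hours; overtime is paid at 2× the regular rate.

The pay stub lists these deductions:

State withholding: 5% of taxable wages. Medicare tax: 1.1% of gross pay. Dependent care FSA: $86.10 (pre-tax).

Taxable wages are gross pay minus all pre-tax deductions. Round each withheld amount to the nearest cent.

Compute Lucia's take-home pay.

Regular pay: 36 × $24.57 = $884.52
Overtime pay: 9 × $24.57 × 2 = $442.26
Gross pay = $884.52 + $442.26 = $1,326.78
Dependent care FSA: $86.10
Taxable wages = $1,326.78 − $86.10 = $1,240.68
State withholding: $1,240.68 × 0.05 = $62.03
Medicare tax: $1,326.78 × 0.011 = $14.59
Total deductions = $86.10 + $62.03 + $14.59 = $162.72
Net pay = $1,326.78 − $162.72 = $1,164.06

$1,164.06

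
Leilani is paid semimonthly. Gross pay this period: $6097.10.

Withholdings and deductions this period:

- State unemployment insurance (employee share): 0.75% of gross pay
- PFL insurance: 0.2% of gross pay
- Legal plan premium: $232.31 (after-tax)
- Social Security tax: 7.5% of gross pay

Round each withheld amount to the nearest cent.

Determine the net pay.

$5349.59

State unemployment insurance (employee share): $6097.10 × 0.0075 = $45.73
Social Security tax: $6097.10 × 0.075 = $457.28
PFL insurance: $6097.10 × 0.002 = $12.19
Legal plan premium: $232.31
Total deductions = $45.73 + $457.28 + $12.19 + $232.31 = $747.51
Net pay = $6097.10 − $747.51 = $5349.59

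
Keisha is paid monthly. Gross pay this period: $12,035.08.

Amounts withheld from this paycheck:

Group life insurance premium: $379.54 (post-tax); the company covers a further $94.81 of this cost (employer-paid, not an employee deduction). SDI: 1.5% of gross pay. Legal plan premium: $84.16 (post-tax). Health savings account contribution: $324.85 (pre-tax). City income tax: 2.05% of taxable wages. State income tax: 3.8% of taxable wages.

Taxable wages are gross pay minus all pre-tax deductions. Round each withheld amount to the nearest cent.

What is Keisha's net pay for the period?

Health savings account contribution: $324.85
Taxable wages = $12,035.08 − $324.85 = $11,710.23
State income tax: $11,710.23 × 0.038 = $444.99
City income tax: $11,710.23 × 0.0205 = $240.06
SDI: $12,035.08 × 0.015 = $180.53
Legal plan premium: $84.16
Group life insurance premium: $379.54
(Employer's $94.81 toward group life insurance premium is not withheld from the employee.)
Total deductions = $324.85 + $444.99 + $240.06 + $180.53 + $84.16 + $379.54 = $1,654.13
Net pay = $12,035.08 − $1,654.13 = $10,380.95

$10,380.95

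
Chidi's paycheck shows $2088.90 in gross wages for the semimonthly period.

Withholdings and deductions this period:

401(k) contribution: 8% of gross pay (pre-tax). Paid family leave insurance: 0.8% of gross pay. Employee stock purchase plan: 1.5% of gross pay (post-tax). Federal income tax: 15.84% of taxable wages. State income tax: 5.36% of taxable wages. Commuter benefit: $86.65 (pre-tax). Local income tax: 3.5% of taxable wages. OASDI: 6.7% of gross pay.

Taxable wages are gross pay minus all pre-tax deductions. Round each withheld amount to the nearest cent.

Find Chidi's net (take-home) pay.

401(k) contribution: $2088.90 × 0.08 = $167.11
Commuter benefit: $86.65
Pre-tax total = $167.11 + $86.65 = $253.76
Taxable wages = $2088.90 − $253.76 = $1835.14
Local income tax: $1835.14 × 0.035 = $64.23
Federal income tax: $1835.14 × 0.1584 = $290.69
State income tax: $1835.14 × 0.0536 = $98.36
OASDI: $2088.90 × 0.067 = $139.96
Paid family leave insurance: $2088.90 × 0.008 = $16.71
Employee stock purchase plan: $2088.90 × 0.015 = $31.33
Total deductions = $167.11 + $86.65 + $64.23 + $290.69 + $98.36 + $139.96 + $16.71 + $31.33 = $895.04
Net pay = $2088.90 − $895.04 = $1193.86

$1193.86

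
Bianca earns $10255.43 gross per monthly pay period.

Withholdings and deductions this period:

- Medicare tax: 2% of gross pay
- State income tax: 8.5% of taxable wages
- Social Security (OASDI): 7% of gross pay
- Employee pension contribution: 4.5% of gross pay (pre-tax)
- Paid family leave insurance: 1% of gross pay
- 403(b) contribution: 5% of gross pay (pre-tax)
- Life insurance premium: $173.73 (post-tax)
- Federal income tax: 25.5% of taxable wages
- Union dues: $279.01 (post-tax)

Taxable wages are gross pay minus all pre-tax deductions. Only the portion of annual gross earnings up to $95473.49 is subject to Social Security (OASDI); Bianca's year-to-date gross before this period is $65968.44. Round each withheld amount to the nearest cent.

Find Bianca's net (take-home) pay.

Employee pension contribution: $10255.43 × 0.045 = $461.49
403(b) contribution: $10255.43 × 0.05 = $512.77
Pre-tax total = $461.49 + $512.77 = $974.26
Taxable wages = $10255.43 − $974.26 = $9281.17
State income tax: $9281.17 × 0.085 = $788.90
Federal income tax: $9281.17 × 0.255 = $2366.70
Paid family leave insurance: $10255.43 × 0.01 = $102.55
Social Security (OASDI): cap not yet reached, full $10255.43 is subject → $10255.43 × 0.07 = $717.88
Medicare tax: $10255.43 × 0.02 = $205.11
Union dues: $279.01
Life insurance premium: $173.73
Total deductions = $461.49 + $512.77 + $788.90 + $2366.70 + $102.55 + $717.88 + $205.11 + $279.01 + $173.73 = $5608.14
Net pay = $10255.43 − $5608.14 = $4647.29

$4647.29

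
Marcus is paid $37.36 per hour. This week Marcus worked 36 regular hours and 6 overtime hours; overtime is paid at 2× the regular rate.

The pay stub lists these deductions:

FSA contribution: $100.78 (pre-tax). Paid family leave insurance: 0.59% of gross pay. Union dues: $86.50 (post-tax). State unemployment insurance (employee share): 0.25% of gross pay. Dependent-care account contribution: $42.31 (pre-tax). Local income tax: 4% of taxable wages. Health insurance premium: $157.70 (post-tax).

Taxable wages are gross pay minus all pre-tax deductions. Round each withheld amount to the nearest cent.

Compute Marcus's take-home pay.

Regular pay: 36 × $37.36 = $1,344.96
Overtime pay: 6 × $37.36 × 2 = $448.32
Gross pay = $1,344.96 + $448.32 = $1,793.28
FSA contribution: $100.78
Dependent-care account contribution: $42.31
Pre-tax total = $100.78 + $42.31 = $143.09
Taxable wages = $1,793.28 − $143.09 = $1,650.19
Local income tax: $1,650.19 × 0.04 = $66.01
State unemployment insurance (employee share): $1,793.28 × 0.0025 = $4.48
Paid family leave insurance: $1,793.28 × 0.0059 = $10.58
Health insurance premium: $157.70
Union dues: $86.50
Total deductions = $100.78 + $42.31 + $66.01 + $4.48 + $10.58 + $157.70 + $86.50 = $468.36
Net pay = $1,793.28 − $468.36 = $1,324.92

$1,324.92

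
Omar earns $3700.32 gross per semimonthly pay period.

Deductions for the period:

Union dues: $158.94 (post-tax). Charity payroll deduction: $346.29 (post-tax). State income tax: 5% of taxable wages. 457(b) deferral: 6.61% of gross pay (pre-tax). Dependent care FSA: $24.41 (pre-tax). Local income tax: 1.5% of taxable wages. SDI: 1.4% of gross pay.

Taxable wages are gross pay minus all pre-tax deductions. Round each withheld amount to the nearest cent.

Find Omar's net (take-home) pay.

Dependent care FSA: $24.41
457(b) deferral: $3700.32 × 0.0661 = $244.59
Pre-tax total = $24.41 + $244.59 = $269.00
Taxable wages = $3700.32 − $269.00 = $3431.32
Local income tax: $3431.32 × 0.015 = $51.47
State income tax: $3431.32 × 0.05 = $171.57
SDI: $3700.32 × 0.014 = $51.80
Charity payroll deduction: $346.29
Union dues: $158.94
Total deductions = $24.41 + $244.59 + $51.47 + $171.57 + $51.80 + $346.29 + $158.94 = $1049.07
Net pay = $3700.32 − $1049.07 = $2651.25

$2651.25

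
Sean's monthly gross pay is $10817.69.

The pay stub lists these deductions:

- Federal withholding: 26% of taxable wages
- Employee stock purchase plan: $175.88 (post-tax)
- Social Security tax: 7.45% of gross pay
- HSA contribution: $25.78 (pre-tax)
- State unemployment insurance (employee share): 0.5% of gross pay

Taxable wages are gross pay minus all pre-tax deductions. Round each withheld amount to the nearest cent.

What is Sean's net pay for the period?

HSA contribution: $25.78
Taxable wages = $10817.69 − $25.78 = $10791.91
Federal withholding: $10791.91 × 0.26 = $2805.90
Social Security tax: $10817.69 × 0.0745 = $805.92
State unemployment insurance (employee share): $10817.69 × 0.005 = $54.09
Employee stock purchase plan: $175.88
Total deductions = $25.78 + $2805.90 + $805.92 + $54.09 + $175.88 = $3867.57
Net pay = $10817.69 − $3867.57 = $6950.12

$6950.12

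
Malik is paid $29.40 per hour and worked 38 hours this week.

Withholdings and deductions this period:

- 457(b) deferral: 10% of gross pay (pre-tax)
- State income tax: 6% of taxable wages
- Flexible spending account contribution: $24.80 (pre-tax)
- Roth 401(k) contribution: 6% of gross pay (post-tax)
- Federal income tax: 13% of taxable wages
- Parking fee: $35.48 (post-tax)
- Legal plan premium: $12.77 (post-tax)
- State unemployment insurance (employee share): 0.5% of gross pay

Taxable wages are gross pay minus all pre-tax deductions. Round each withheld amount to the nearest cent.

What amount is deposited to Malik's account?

$673.48

Gross pay: 38 × $29.40 = $1,117.20
457(b) deferral: $1,117.20 × 0.1 = $111.72
Flexible spending account contribution: $24.80
Pre-tax total = $111.72 + $24.80 = $136.52
Taxable wages = $1,117.20 − $136.52 = $980.68
State income tax: $980.68 × 0.06 = $58.84
Federal income tax: $980.68 × 0.13 = $127.49
State unemployment insurance (employee share): $1,117.20 × 0.005 = $5.59
Parking fee: $35.48
Roth 401(k) contribution: $1,117.20 × 0.06 = $67.03
Legal plan premium: $12.77
Total deductions = $111.72 + $24.80 + $58.84 + $127.49 + $5.59 + $35.48 + $67.03 + $12.77 = $443.72
Net pay = $1,117.20 − $443.72 = $673.48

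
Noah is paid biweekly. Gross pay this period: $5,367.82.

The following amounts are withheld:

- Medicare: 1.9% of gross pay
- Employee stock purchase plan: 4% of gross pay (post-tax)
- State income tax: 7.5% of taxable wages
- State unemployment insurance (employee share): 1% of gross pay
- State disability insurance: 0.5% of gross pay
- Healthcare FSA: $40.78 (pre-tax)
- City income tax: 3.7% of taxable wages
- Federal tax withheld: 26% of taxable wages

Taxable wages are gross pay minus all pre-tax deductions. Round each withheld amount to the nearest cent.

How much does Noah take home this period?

$2,948.16

Healthcare FSA: $40.78
Taxable wages = $5,367.82 − $40.78 = $5,327.04
City income tax: $5,327.04 × 0.037 = $197.10
State income tax: $5,327.04 × 0.075 = $399.53
Federal tax withheld: $5,327.04 × 0.26 = $1,385.03
State unemployment insurance (employee share): $5,367.82 × 0.01 = $53.68
State disability insurance: $5,367.82 × 0.005 = $26.84
Medicare: $5,367.82 × 0.019 = $101.99
Employee stock purchase plan: $5,367.82 × 0.04 = $214.71
Total deductions = $40.78 + $197.10 + $399.53 + $1,385.03 + $53.68 + $26.84 + $101.99 + $214.71 = $2,419.66
Net pay = $5,367.82 − $2,419.66 = $2,948.16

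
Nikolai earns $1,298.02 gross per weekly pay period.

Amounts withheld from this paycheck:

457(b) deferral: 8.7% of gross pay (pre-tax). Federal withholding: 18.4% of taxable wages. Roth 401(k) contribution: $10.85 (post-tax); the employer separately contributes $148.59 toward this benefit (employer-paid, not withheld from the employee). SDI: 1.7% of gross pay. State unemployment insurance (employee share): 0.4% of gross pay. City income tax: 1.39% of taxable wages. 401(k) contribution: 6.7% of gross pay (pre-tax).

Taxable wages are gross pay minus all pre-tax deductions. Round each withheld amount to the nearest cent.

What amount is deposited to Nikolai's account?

$842.70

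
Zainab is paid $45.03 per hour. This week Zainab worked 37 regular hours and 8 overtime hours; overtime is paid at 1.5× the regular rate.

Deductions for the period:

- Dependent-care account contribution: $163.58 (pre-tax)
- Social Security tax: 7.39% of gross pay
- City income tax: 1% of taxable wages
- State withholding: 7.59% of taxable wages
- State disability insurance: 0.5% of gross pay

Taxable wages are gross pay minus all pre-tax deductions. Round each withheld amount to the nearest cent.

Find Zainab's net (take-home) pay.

Regular pay: 37 × $45.03 = $1,666.11
Overtime pay: 8 × $45.03 × 1.5 = $540.36
Gross pay = $1,666.11 + $540.36 = $2,206.47
Dependent-care account contribution: $163.58
Taxable wages = $2,206.47 − $163.58 = $2,042.89
State withholding: $2,042.89 × 0.0759 = $155.06
City income tax: $2,042.89 × 0.01 = $20.43
State disability insurance: $2,206.47 × 0.005 = $11.03
Social Security tax: $2,206.47 × 0.0739 = $163.06
Total deductions = $163.58 + $155.06 + $20.43 + $11.03 + $163.06 = $513.16
Net pay = $2,206.47 − $513.16 = $1,693.31

$1,693.31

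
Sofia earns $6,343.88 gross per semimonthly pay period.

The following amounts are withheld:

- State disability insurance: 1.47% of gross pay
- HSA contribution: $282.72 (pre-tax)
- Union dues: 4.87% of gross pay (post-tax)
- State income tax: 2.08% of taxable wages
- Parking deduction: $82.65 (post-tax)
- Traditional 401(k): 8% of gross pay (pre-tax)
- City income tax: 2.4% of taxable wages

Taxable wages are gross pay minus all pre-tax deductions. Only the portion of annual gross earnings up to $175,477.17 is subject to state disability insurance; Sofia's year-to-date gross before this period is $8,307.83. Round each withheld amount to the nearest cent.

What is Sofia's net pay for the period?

$4,819.98

HSA contribution: $282.72
Traditional 401(k): $6,343.88 × 0.08 = $507.51
Pre-tax total = $282.72 + $507.51 = $790.23
Taxable wages = $6,343.88 − $790.23 = $5,553.65
State income tax: $5,553.65 × 0.0208 = $115.52
City income tax: $5,553.65 × 0.024 = $133.29
State disability insurance: cap not yet reached, full $6,343.88 is subject → $6,343.88 × 0.0147 = $93.26
Parking deduction: $82.65
Union dues: $6,343.88 × 0.0487 = $308.95
Total deductions = $282.72 + $507.51 + $115.52 + $133.29 + $93.26 + $82.65 + $308.95 = $1,523.90
Net pay = $6,343.88 − $1,523.90 = $4,819.98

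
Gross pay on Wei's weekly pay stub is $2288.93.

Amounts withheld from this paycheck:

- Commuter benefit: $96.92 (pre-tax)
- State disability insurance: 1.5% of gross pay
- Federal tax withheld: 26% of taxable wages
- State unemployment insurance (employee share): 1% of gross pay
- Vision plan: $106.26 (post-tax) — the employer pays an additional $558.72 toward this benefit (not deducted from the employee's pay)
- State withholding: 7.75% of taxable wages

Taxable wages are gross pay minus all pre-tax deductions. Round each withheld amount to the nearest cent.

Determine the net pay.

$1288.73

Commuter benefit: $96.92
Taxable wages = $2288.93 − $96.92 = $2192.01
Federal tax withheld: $2192.01 × 0.26 = $569.92
State withholding: $2192.01 × 0.0775 = $169.88
State disability insurance: $2288.93 × 0.015 = $34.33
State unemployment insurance (employee share): $2288.93 × 0.01 = $22.89
Vision plan: $106.26
(Employer's $558.72 toward vision plan is not withheld from the employee.)
Total deductions = $96.92 + $569.92 + $169.88 + $34.33 + $22.89 + $106.26 = $1000.20
Net pay = $2288.93 − $1000.20 = $1288.73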